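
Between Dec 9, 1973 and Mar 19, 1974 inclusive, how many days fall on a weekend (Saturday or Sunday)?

Dec 9, 1973 is a Sunday.
That's 101 days from start to end, counting both.
101 = 7 × 14 + 3, so there are 14 full weeks plus 3 extra days.
Each full week contributes 2 weekend days (Sat, Sun): 14 × 2 = 28.
The 3 extra days are Sunday, Monday, Tuesday — 1 of them qualifies.
Total: 28 + 1 = 29.

29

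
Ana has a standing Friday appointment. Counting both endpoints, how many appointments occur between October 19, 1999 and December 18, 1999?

9

October 19, 1999 is a Tuesday.
The range spans 61 days (inclusive of both endpoints).
61 = 7 × 8 + 5, so there are 8 full weeks plus 5 extra days.
Each full week contributes one Friday: 8 so far.
The 5 extra days are Tue, Wed, Thu, Fri, Sat — 1 of them qualifies.
Total: 8 + 1 = 9.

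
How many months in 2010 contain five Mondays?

A month has five Mondays exactly when Monday falls within its first (length − 28) days.
Jan: 31 days, starts Fri → 5 of Fri, Sat, Sun
Feb: 28 days, starts Mon → 5 of (none)
Mar: 31 days, starts Mon → 5 of Mon, Tue, Wed ✓
Apr: 30 days, starts Thu → 5 of Thu, Fri
May: 31 days, starts Sat → 5 of Sat, Sun, Mon ✓
Jun: 30 days, starts Tue → 5 of Tue, Wed
Jul: 31 days, starts Thu → 5 of Thu, Fri, Sat
Aug: 31 days, starts Sun → 5 of Sun, Mon, Tue ✓
Sep: 30 days, starts Wed → 5 of Wed, Thu
Oct: 31 days, starts Fri → 5 of Fri, Sat, Sun
Nov: 30 days, starts Mon → 5 of Mon, Tue ✓
Dec: 31 days, starts Wed → 5 of Wed, Thu, Fri
Months with five Mondays: Mar, May, Aug, Nov.

4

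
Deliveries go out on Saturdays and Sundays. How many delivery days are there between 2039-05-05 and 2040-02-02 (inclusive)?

78

2039-05-05 is a Thursday.
From 2039-05-05 to 2040-02-02 is 274 days inclusive.
274 = 7 × 39 + 1, so there are 39 full weeks plus 1 extra day.
Each full week contributes 2 days from the set (Sat, Sun): 39 × 2 = 78.
The 1 extra day is Thursday — none qualify.
Total: 78 + 0 = 78.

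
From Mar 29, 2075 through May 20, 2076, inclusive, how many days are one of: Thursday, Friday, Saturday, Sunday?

Mar 29, 2075 is a Friday.
From Mar 29, 2075 to May 20, 2076 is 419 days inclusive.
419 = 7 × 59 + 6, so there are 59 full weeks plus 6 extra days.
Each full week contributes 4 days from the set (Thu, Fri, Sat, Sun): 59 × 4 = 236.
The 6 extra days are Friday, Saturday, Sunday, Monday, Tuesday, Wednesday — 3 of them qualify.
Total: 236 + 3 = 239.

239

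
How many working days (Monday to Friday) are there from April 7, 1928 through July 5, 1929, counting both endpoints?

325 weekdays

April 7, 1928 is a Saturday.
The range spans 455 days (inclusive of both endpoints).
455 = 7 × 65, so the span is exactly 65 full weeks.
Each full week contributes 5 weekdays (Mon–Fri): 65 × 5 = 325.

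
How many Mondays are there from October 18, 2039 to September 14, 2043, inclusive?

October 18, 2039 is a Tuesday.
From October 18, 2039 to September 14, 2043 is 1428 days inclusive.
1428 = 7 × 204, so the span is exactly 204 full weeks.
Each full week contributes one Monday: 204 so far.
Total: 204.

204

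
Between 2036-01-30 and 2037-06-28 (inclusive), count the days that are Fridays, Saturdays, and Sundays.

2036-01-30 is a Wednesday.
From 2036-01-30 to 2037-06-28 is 516 days inclusive.
516 = 7 × 73 + 5, so there are 73 full weeks plus 5 extra days.
Each full week contributes 3 days from the set (Fri, Sat, Sun): 73 × 3 = 219.
The 5 extra days are Wed, Thu, Fri, Sat, Sun — 3 of them qualify.
Total: 219 + 3 = 222.

222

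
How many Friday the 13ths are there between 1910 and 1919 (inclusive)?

Friday-the-13ths by year:
1910: May
1911: Jan, Oct
1912: Sep, Dec
1913: Jun
1914: Feb, Mar, Nov
1915: Aug
1916: Oct
1917: Apr, Jul
1918: Sep, Dec
1919: Jun

16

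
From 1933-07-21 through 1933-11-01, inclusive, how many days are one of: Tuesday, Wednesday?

30

1933-07-21 is a Friday.
The range spans 104 days (inclusive of both endpoints).
104 = 7 × 14 + 6, so there are 14 full weeks plus 6 extra days.
Each full week contributes 2 days from the set (Tue, Wed): 14 × 2 = 28.
The 6 extra days are Fri, Sat, Sun, Mon, Tue, Wed — 2 of them qualify.
Total: 28 + 2 = 30.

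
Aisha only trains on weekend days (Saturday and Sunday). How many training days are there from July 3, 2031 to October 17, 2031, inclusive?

30

July 3, 2031 is a Thursday.
That's 107 days from start to end, counting both.
107 = 7 × 15 + 2, so there are 15 full weeks plus 2 extra days.
Each full week contributes 2 weekend days (Sat, Sun): 15 × 2 = 30.
The 2 extra days are Thu, Fri — none qualify.
Total: 30 + 0 = 30.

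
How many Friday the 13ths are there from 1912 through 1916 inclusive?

8

Friday-the-13ths by year:
1912: Sep, Dec
1913: Jun
1914: Feb, Mar, Nov
1915: Aug
1916: Oct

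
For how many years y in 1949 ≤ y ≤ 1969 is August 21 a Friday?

Day of week of August 21 in each year:
1949: Sun, 1950: Mon, 1951: Tue, 1952: Thu, 1953: Fri ✓, 1954: Sat, 1955: Sun, 1956: Tue, 1957: Wed, 1958: Thu, 1959: Fri ✓, 1960: Sun, 1961: Mon, 1962: Tue, 1963: Wed, 1964: Fri ✓, 1965: Sat, 1966: Sun, 1967: Mon, 1968: Wed, 1969: Thu
Fridays: 1953, 1959, 1964.

3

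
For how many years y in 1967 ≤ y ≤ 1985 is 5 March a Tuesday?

Day of week of March 5 in each year:
1967: Sun, 1968: Tue ✓, 1969: Wed, 1970: Thu, 1971: Fri, 1972: Sun, 1973: Mon, 1974: Tue ✓, 1975: Wed, 1976: Fri, 1977: Sat, 1978: Sun, 1979: Mon, 1980: Wed, 1981: Thu, 1982: Fri, 1983: Sat, 1984: Mon, 1985: Tue ✓
Tuesdays: 1968, 1974, 1985.

3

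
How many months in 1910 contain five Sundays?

A month has five Sundays exactly when Sunday falls within its first (length − 28) days.
Jan: 31 days, starts Sat → 5 of Sat, Sun, Mon ✓
Feb: 28 days, starts Tue → 5 of (none)
Mar: 31 days, starts Tue → 5 of Tue, Wed, Thu
Apr: 30 days, starts Fri → 5 of Fri, Sat
May: 31 days, starts Sun → 5 of Sun, Mon, Tue ✓
Jun: 30 days, starts Wed → 5 of Wed, Thu
Jul: 31 days, starts Fri → 5 of Fri, Sat, Sun ✓
Aug: 31 days, starts Mon → 5 of Mon, Tue, Wed
Sep: 30 days, starts Thu → 5 of Thu, Fri
Oct: 31 days, starts Sat → 5 of Sat, Sun, Mon ✓
Nov: 30 days, starts Tue → 5 of Tue, Wed
Dec: 31 days, starts Thu → 5 of Thu, Fri, Sat
Months with five Sundays: Jan, May, Jul, Oct.

4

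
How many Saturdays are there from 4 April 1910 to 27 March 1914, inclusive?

4 April 1910 is a Monday.
That's 1454 days from start to end, counting both.
1454 = 7 × 207 + 5, so there are 207 full weeks plus 5 extra days.
Each full week contributes one Saturday: 207 so far.
The 5 extra days are Monday, Tuesday, Wednesday, Thursday, Friday — none qualify.
Total: 207 + 0 = 207.

207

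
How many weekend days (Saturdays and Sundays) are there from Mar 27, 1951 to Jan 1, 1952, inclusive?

80

Mar 27, 1951 is a Tuesday.
The range spans 281 days (inclusive of both endpoints).
281 = 7 × 40 + 1, so there are 40 full weeks plus 1 extra day.
Each full week contributes 2 weekend days (Sat, Sun): 40 × 2 = 80.
The 1 extra day is Tuesday — none qualify.
Total: 80 + 0 = 80.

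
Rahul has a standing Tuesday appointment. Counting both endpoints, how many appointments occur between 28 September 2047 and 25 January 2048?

28 September 2047 is a Saturday.
The range spans 120 days (inclusive of both endpoints).
120 = 7 × 17 + 1, so there are 17 full weeks plus 1 extra day.
Each full week contributes one Tuesday: 17 so far.
The 1 extra day is Saturday — none qualify.
Total: 17 + 0 = 17.

17 Tuesdays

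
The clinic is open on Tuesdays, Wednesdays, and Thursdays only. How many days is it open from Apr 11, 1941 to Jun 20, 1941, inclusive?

30

Apr 11, 1941 is a Friday.
The range spans 71 days (inclusive of both endpoints).
71 = 7 × 10 + 1, so there are 10 full weeks plus 1 extra day.
Each full week contributes 3 days from the set (Tue, Wed, Thu): 10 × 3 = 30.
The 1 extra day is Friday — none qualify.
Total: 30 + 0 = 30.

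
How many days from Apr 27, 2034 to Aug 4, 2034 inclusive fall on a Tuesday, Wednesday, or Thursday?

43

Apr 27, 2034 is a Thursday.
The range spans 100 days (inclusive of both endpoints).
100 = 7 × 14 + 2, so there are 14 full weeks plus 2 extra days.
Each full week contributes 3 days from the set (Tue, Wed, Thu): 14 × 3 = 42.
The 2 extra days are Thu, Fri — 1 of them qualifies.
Total: 42 + 1 = 43.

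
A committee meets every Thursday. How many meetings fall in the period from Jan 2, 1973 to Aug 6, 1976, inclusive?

188

Jan 2, 1973 is a Tuesday.
That's 1313 days from start to end, counting both.
1313 = 7 × 187 + 4, so there are 187 full weeks plus 4 extra days.
Each full week contributes one Thursday: 187 so far.
The 4 extra days are Tue, Wed, Thu, Fri — 1 of them qualifies.
Total: 187 + 1 = 188.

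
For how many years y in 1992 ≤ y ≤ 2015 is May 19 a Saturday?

Day of week of May 19 in each year:
1992: Tue, 1993: Wed, 1994: Thu, 1995: Fri, 1996: Sun, 1997: Mon, 1998: Tue, 1999: Wed, 2000: Fri, 2001: Sat ✓, 2002: Sun, 2003: Mon, 2004: Wed, 2005: Thu, 2006: Fri, 2007: Sat ✓, 2008: Mon, 2009: Tue, 2010: Wed, 2011: Thu, 2012: Sat ✓, 2013: Sun, 2014: Mon, 2015: Tue
Saturdays: 2001, 2007, 2012.

3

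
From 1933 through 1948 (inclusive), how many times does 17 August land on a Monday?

Day of week of August 17 in each year:
1933: Thu, 1934: Fri, 1935: Sat, 1936: Mon ✓, 1937: Tue, 1938: Wed, 1939: Thu, 1940: Sat, 1941: Sun, 1942: Mon ✓, 1943: Tue, 1944: Thu, 1945: Fri, 1946: Sat, 1947: Sun, 1948: Tue
Mondays: 1936, 1942.

2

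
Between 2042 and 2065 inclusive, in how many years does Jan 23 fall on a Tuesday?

4

Day of week of January 23 in each year:
2042: Thu, 2043: Fri, 2044: Sat, 2045: Mon, 2046: Tue ✓, 2047: Wed, 2048: Thu, 2049: Sat, 2050: Sun, 2051: Mon, 2052: Tue ✓, 2053: Thu, 2054: Fri, 2055: Sat, 2056: Sun, 2057: Tue ✓, 2058: Wed, 2059: Thu, 2060: Fri, 2061: Sun, 2062: Mon, 2063: Tue ✓, 2064: Wed, 2065: Fri
Tuesdays: 2046, 2052, 2057, 2063.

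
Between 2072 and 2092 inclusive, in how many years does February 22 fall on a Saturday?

3

Day of week of February 22 in each year:
2072: Mon, 2073: Wed, 2074: Thu, 2075: Fri, 2076: Sat ✓, 2077: Mon, 2078: Tue, 2079: Wed, 2080: Thu, 2081: Sat ✓, 2082: Sun, 2083: Mon, 2084: Tue, 2085: Thu, 2086: Fri, 2087: Sat ✓, 2088: Sun, 2089: Tue, 2090: Wed, 2091: Thu, 2092: Fri
Saturdays: 2076, 2081, 2087.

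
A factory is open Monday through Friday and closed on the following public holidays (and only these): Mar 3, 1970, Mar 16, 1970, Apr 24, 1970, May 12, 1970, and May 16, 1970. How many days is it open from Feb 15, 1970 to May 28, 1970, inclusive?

70 working days

Feb 15, 1970 is a Sunday.
That's 103 days from start to end, counting both.
103 = 7 × 14 + 5, so there are 14 full weeks plus 5 extra days.
Each full week contributes 5 weekdays (Mon–Fri): 14 × 5 = 70.
The 5 extra days are Sunday, Monday, Tuesday, Wednesday, Thursday — 4 of them qualify.
Total: 70 + 4 = 74.
Holidays: Mar 3, 1970 (Tue); Mar 16, 1970 (Mon); Apr 24, 1970 (Fri); May 12, 1970 (Tue); May 16, 1970 (Sat).
4 of the 5 holidays fall on weekdays; the rest are weekends and were already excluded.
Business days: 74 − 4 = 70.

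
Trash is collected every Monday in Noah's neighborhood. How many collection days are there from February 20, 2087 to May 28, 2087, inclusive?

14

February 20, 2087 is a Thursday.
That's 98 days from start to end, counting both.
98 = 7 × 14, so the span is exactly 14 full weeks.
Each full week contributes one Monday: 14 so far.
Total: 14.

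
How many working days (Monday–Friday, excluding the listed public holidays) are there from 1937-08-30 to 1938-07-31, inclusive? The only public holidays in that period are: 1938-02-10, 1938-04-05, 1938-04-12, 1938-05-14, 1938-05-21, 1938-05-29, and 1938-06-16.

1937-08-30 is a Monday.
From 1937-08-30 to 1938-07-31 is 336 days inclusive.
336 = 7 × 48, so the span is exactly 48 full weeks.
Each full week contributes 5 weekdays (Mon–Fri): 48 × 5 = 240.
Total: 240.
Holidays: 1938-02-10 (Thu); 1938-04-05 (Tue); 1938-04-12 (Tue); 1938-05-14 (Sat); 1938-05-21 (Sat); 1938-05-29 (Sun); 1938-06-16 (Thu).
4 of the 7 holidays fall on weekdays; the rest are weekends and were already excluded.
Business days: 240 − 4 = 236.

236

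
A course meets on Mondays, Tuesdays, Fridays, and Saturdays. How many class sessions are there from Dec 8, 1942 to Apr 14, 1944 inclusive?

282

Dec 8, 1942 is a Tuesday.
That's 494 days from start to end, counting both.
494 = 7 × 70 + 4, so there are 70 full weeks plus 4 extra days.
Each full week contributes 4 days from the set (Mon, Tue, Fri, Sat): 70 × 4 = 280.
The 4 extra days are Tuesday, Wednesday, Thursday, Friday — 2 of them qualify.
Total: 280 + 2 = 282.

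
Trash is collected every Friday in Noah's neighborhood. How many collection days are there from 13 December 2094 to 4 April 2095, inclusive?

16 Fridays

13 December 2094 is a Monday.
That's 113 days from start to end, counting both.
113 = 7 × 16 + 1, so there are 16 full weeks plus 1 extra day.
Each full week contributes one Friday: 16 so far.
The 1 extra day is Mon — none qualify.
Total: 16 + 0 = 16.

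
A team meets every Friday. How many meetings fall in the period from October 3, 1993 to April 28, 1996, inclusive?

134

October 3, 1993 is a Sunday.
That's 939 days from start to end, counting both.
939 = 7 × 134 + 1, so there are 134 full weeks plus 1 extra day.
Each full week contributes one Friday: 134 so far.
The 1 extra day is Sun — none qualify.
Total: 134 + 0 = 134.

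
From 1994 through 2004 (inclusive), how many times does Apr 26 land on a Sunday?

Day of week of April 26 in each year:
1994: Tue, 1995: Wed, 1996: Fri, 1997: Sat, 1998: Sun ✓, 1999: Mon, 2000: Wed, 2001: Thu, 2002: Fri, 2003: Sat, 2004: Mon
Sundays: 1998.

1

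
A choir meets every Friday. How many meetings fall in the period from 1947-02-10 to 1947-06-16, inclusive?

18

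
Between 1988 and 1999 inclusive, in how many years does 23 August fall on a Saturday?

1

Day of week of August 23 in each year:
1988: Tue, 1989: Wed, 1990: Thu, 1991: Fri, 1992: Sun, 1993: Mon, 1994: Tue, 1995: Wed, 1996: Fri, 1997: Sat ✓, 1998: Sun, 1999: Mon
Saturdays: 1997.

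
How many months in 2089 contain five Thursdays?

4

A month has five Thursdays exactly when Thursday falls within its first (length − 28) days.
Jan: 31 days, starts Sat → 5 of Sat, Sun, Mon
Feb: 28 days, starts Tue → 5 of (none)
Mar: 31 days, starts Tue → 5 of Tue, Wed, Thu ✓
Apr: 30 days, starts Fri → 5 of Fri, Sat
May: 31 days, starts Sun → 5 of Sun, Mon, Tue
Jun: 30 days, starts Wed → 5 of Wed, Thu ✓
Jul: 31 days, starts Fri → 5 of Fri, Sat, Sun
Aug: 31 days, starts Mon → 5 of Mon, Tue, Wed
Sep: 30 days, starts Thu → 5 of Thu, Fri ✓
Oct: 31 days, starts Sat → 5 of Sat, Sun, Mon
Nov: 30 days, starts Tue → 5 of Tue, Wed
Dec: 31 days, starts Thu → 5 of Thu, Fri, Sat ✓
Months with five Thursdays: Mar, Jun, Sep, Dec.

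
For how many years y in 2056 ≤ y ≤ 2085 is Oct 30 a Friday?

4

Day of week of October 30 in each year:
2056: Mon, 2057: Tue, 2058: Wed, 2059: Thu, 2060: Sat, 2061: Sun, 2062: Mon, 2063: Tue, 2064: Thu, 2065: Fri ✓, 2066: Sat, 2067: Sun, 2068: Tue, 2069: Wed, 2070: Thu, 2071: Fri ✓, 2072: Sun, 2073: Mon, 2074: Tue, 2075: Wed, 2076: Fri ✓, 2077: Sat, 2078: Sun, 2079: Mon, 2080: Wed, 2081: Thu, 2082: Fri ✓, 2083: Sat, 2084: Mon, 2085: Tue
Fridays: 2065, 2071, 2076, 2082.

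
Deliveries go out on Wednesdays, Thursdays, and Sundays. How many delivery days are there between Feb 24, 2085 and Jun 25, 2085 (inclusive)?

52

Feb 24, 2085 is a Saturday.
From Feb 24, 2085 to Jun 25, 2085 is 122 days inclusive.
122 = 7 × 17 + 3, so there are 17 full weeks plus 3 extra days.
Each full week contributes 3 days from the set (Wed, Thu, Sun): 17 × 3 = 51.
The 3 extra days are Saturday, Sunday, Monday — 1 of them qualifies.
Total: 51 + 1 = 52.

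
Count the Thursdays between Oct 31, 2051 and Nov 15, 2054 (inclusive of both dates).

Oct 31, 2051 is a Tuesday.
From Oct 31, 2051 to Nov 15, 2054 is 1112 days inclusive.
1112 = 7 × 158 + 6, so there are 158 full weeks plus 6 extra days.
Each full week contributes one Thursday: 158 so far.
The 6 extra days are Tuesday, Wednesday, Thursday, Friday, Saturday, Sunday — 1 of them qualifies.
Total: 158 + 1 = 159.

159 Thursdays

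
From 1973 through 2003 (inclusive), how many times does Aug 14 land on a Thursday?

5

Day of week of August 14 in each year:
1973: Tue, 1974: Wed, 1975: Thu ✓, 1976: Sat, 1977: Sun, 1978: Mon, 1979: Tue, 1980: Thu ✓, 1981: Fri, 1982: Sat, 1983: Sun, 1984: Tue, 1985: Wed, 1986: Thu ✓, 1987: Fri, 1988: Sun, 1989: Mon, 1990: Tue, 1991: Wed, 1992: Fri, 1993: Sat, 1994: Sun, 1995: Mon, 1996: Wed, 1997: Thu ✓, 1998: Fri, 1999: Sat, 2000: Mon, 2001: Tue, 2002: Wed, 2003: Thu ✓
Thursdays: 1975, 1980, 1986, 1997, 2003.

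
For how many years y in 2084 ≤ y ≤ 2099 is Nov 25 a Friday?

2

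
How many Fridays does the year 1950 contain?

January 1, 1950 is a Sunday.
From January 1, 1950 to December 31, 1950 is 365 days inclusive.
365 = 7 × 52 + 1, so there are 52 full weeks plus 1 extra day.
Each full week contributes one Friday: 52 so far.
The 1 extra day is Sun — none qualify.
Total: 52 + 0 = 52.

52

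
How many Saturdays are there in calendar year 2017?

52

Jan 1, 2017 is a Sunday.
From Jan 1, 2017 to Dec 31, 2017 is 365 days inclusive.
365 = 7 × 52 + 1, so there are 52 full weeks plus 1 extra day.
Each full week contributes one Saturday: 52 so far.
The 1 extra day is Sunday — none qualify.
Total: 52 + 0 = 52.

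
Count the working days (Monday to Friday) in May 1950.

1950-05-01 is a Monday.
That's 31 days from start to end, counting both.
31 = 7 × 4 + 3, so there are 4 full weeks plus 3 extra days.
Each full week contributes 5 weekdays (Mon–Fri): 4 × 5 = 20.
The 3 extra days are Mon, Tue, Wed — 3 of them qualify.
Total: 20 + 3 = 23.

23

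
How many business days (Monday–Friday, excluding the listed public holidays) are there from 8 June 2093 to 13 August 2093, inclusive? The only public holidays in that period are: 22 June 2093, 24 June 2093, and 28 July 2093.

46

8 June 2093 is a Monday.
The range spans 67 days (inclusive of both endpoints).
67 = 7 × 9 + 4, so there are 9 full weeks plus 4 extra days.
Each full week contributes 5 weekdays (Mon–Fri): 9 × 5 = 45.
The 4 extra days are Mon, Tue, Wed, Thu — 4 of them qualify.
Total: 45 + 4 = 49.
Holidays: 22 June 2093 (Mon); 24 June 2093 (Wed); 28 July 2093 (Tue).
All 3 holidays fall on weekdays, so subtract 3.
Business days: 49 − 3 = 46.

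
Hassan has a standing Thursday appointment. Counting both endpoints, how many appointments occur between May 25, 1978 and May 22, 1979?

52 Thursdays

May 25, 1978 is a Thursday.
From May 25, 1978 to May 22, 1979 is 363 days inclusive.
363 = 7 × 51 + 6, so there are 51 full weeks plus 6 extra days.
Each full week contributes one Thursday: 51 so far.
The 6 extra days are Thursday, Friday, Saturday, Sunday, Monday, Tuesday — 1 of them qualifies.
Total: 51 + 1 = 52.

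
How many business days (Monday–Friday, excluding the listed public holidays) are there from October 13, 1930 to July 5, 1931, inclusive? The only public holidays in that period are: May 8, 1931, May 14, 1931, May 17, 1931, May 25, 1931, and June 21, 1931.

October 13, 1930 is a Monday.
That's 266 days from start to end, counting both.
266 = 7 × 38, so the span is exactly 38 full weeks.
Each full week contributes 5 weekdays (Mon–Fri): 38 × 5 = 190.
Holidays: May 8, 1931 (Fri); May 14, 1931 (Thu); May 17, 1931 (Sun); May 25, 1931 (Mon); June 21, 1931 (Sun).
3 of the 5 holidays fall on weekdays; the rest are weekends and were already excluded.
Business days: 190 − 3 = 187.

187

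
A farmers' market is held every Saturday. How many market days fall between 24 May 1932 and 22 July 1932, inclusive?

24 May 1932 is a Tuesday.
The range spans 60 days (inclusive of both endpoints).
60 = 7 × 8 + 4, so there are 8 full weeks plus 4 extra days.
Each full week contributes one Saturday: 8 so far.
The 4 extra days are Tuesday, Wednesday, Thursday, Friday — none qualify.
Total: 8 + 0 = 8.

8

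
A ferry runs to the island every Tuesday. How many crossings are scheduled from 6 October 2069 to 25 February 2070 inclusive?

6 October 2069 is a Sunday.
From 6 October 2069 to 25 February 2070 is 143 days inclusive.
143 = 7 × 20 + 3, so there are 20 full weeks plus 3 extra days.
Each full week contributes one Tuesday: 20 so far.
The 3 extra days are Sunday, Monday, Tuesday — 1 of them qualifies.
Total: 20 + 1 = 21.

21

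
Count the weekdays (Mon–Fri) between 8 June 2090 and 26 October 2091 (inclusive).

8 June 2090 is a Thursday.
From 8 June 2090 to 26 October 2091 is 506 days inclusive.
506 = 7 × 72 + 2, so there are 72 full weeks plus 2 extra days.
Each full week contributes 5 weekdays (Mon–Fri): 72 × 5 = 360.
The 2 extra days are Thursday, Friday — 2 of them qualify.
Total: 360 + 2 = 362.

362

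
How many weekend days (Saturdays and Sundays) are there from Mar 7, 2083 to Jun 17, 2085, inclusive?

Mar 7, 2083 is a Sunday.
From Mar 7, 2083 to Jun 17, 2085 is 834 days inclusive.
834 = 7 × 119 + 1, so there are 119 full weeks plus 1 extra day.
Each full week contributes 2 weekend days (Sat, Sun): 119 × 2 = 238.
The 1 extra day is Sun — 1 of them qualifies.
Total: 238 + 1 = 239.

239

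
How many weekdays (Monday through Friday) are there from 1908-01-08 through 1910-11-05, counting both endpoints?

1908-01-08 is a Wednesday.
The range spans 1033 days (inclusive of both endpoints).
1033 = 7 × 147 + 4, so there are 147 full weeks plus 4 extra days.
Each full week contributes 5 weekdays (Mon–Fri): 147 × 5 = 735.
The 4 extra days are Wed, Thu, Fri, Sat — 3 of them qualify.
Total: 735 + 3 = 738.

738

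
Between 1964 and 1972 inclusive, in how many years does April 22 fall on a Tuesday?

1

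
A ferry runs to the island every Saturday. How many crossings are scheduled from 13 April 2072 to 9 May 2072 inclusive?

4

13 April 2072 is a Wednesday.
The range spans 27 days (inclusive of both endpoints).
27 = 7 × 3 + 6, so there are 3 full weeks plus 6 extra days.
Each full week contributes one Saturday: 3 so far.
The 6 extra days are Wednesday, Thursday, Friday, Saturday, Sunday, Monday — 1 of them qualifies.
Total: 3 + 1 = 4.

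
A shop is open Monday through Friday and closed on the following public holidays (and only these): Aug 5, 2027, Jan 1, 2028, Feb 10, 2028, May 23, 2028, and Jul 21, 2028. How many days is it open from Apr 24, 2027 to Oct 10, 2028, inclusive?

Apr 24, 2027 is a Saturday.
From Apr 24, 2027 to Oct 10, 2028 is 536 days inclusive.
536 = 7 × 76 + 4, so there are 76 full weeks plus 4 extra days.
Each full week contributes 5 weekdays (Mon–Fri): 76 × 5 = 380.
The 4 extra days are Saturday, Sunday, Monday, Tuesday — 2 of them qualify.
Total: 380 + 2 = 382.
Holidays: Aug 5, 2027 (Thu); Jan 1, 2028 (Sat); Feb 10, 2028 (Thu); May 23, 2028 (Tue); Jul 21, 2028 (Fri).
4 of the 5 holidays fall on weekdays; the rest are weekends and were already excluded.
Business days: 382 − 4 = 378.

378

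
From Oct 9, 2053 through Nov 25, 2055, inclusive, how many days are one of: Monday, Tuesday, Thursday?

Oct 9, 2053 is a Thursday.
That's 778 days from start to end, counting both.
778 = 7 × 111 + 1, so there are 111 full weeks plus 1 extra day.
Each full week contributes 3 days from the set (Mon, Tue, Thu): 111 × 3 = 333.
The 1 extra day is Thu — 1 of them qualifies.
Total: 333 + 1 = 334.

334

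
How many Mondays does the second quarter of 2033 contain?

2033-04-01 is a Friday.
That's 91 days from start to end, counting both.
91 = 7 × 13, so the span is exactly 13 full weeks.
Each full week contributes one Monday: 13 so far.
Total: 13.

13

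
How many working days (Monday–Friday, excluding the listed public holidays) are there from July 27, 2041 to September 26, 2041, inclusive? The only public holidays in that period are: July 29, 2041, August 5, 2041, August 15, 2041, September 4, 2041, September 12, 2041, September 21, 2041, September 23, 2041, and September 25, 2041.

July 27, 2041 is a Saturday.
The range spans 62 days (inclusive of both endpoints).
62 = 7 × 8 + 6, so there are 8 full weeks plus 6 extra days.
Each full week contributes 5 weekdays (Mon–Fri): 8 × 5 = 40.
The 6 extra days are Saturday, Sunday, Monday, Tuesday, Wednesday, Thursday — 4 of them qualify.
Total: 40 + 4 = 44.
Holidays: July 29, 2041 (Mon); August 5, 2041 (Mon); August 15, 2041 (Thu); September 4, 2041 (Wed); September 12, 2041 (Thu); September 21, 2041 (Sat); September 23, 2041 (Mon); September 25, 2041 (Wed).
7 of the 8 holidays fall on weekdays; the rest are weekends and were already excluded.
Business days: 44 − 7 = 37.

37 working days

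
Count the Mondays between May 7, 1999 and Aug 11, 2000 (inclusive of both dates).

May 7, 1999 is a Friday.
That's 463 days from start to end, counting both.
463 = 7 × 66 + 1, so there are 66 full weeks plus 1 extra day.
Each full week contributes one Monday: 66 so far.
The 1 extra day is Friday — none qualify.
Total: 66 + 0 = 66.

66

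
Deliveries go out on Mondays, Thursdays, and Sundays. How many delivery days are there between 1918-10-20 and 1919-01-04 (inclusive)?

33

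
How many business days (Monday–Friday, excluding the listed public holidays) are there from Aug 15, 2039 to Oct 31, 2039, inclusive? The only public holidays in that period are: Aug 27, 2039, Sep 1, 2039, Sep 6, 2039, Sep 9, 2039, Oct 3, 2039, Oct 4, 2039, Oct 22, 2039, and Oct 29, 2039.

Aug 15, 2039 is a Monday.
The range spans 78 days (inclusive of both endpoints).
78 = 7 × 11 + 1, so there are 11 full weeks plus 1 extra day.
Each full week contributes 5 weekdays (Mon–Fri): 11 × 5 = 55.
The 1 extra day is Monday — 1 of them qualifies.
Total: 55 + 1 = 56.
Holidays: Aug 27, 2039 (Sat); Sep 1, 2039 (Thu); Sep 6, 2039 (Tue); Sep 9, 2039 (Fri); Oct 3, 2039 (Mon); Oct 4, 2039 (Tue); Oct 22, 2039 (Sat); Oct 29, 2039 (Sat).
5 of the 8 holidays fall on weekdays; the rest are weekends and were already excluded.
Business days: 56 − 5 = 51.

51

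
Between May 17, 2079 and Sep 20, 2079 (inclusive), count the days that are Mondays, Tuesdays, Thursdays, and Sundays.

72

May 17, 2079 is a Wednesday.
That's 127 days from start to end, counting both.
127 = 7 × 18 + 1, so there are 18 full weeks plus 1 extra day.
Each full week contributes 4 days from the set (Mon, Tue, Thu, Sun): 18 × 4 = 72.
The 1 extra day is Wed — none qualify.
Total: 72 + 0 = 72.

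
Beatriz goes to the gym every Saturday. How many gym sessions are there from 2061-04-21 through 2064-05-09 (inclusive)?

159 Saturdays

2061-04-21 is a Thursday.
From 2061-04-21 to 2064-05-09 is 1115 days inclusive.
1115 = 7 × 159 + 2, so there are 159 full weeks plus 2 extra days.
Each full week contributes one Saturday: 159 so far.
The 2 extra days are Thursday, Friday — none qualify.
Total: 159 + 0 = 159.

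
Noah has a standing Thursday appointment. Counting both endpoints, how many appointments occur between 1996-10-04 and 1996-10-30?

1996-10-04 is a Friday.
The range spans 27 days (inclusive of both endpoints).
27 = 7 × 3 + 6, so there are 3 full weeks plus 6 extra days.
Each full week contributes one Thursday: 3 so far.
The 6 extra days are Fri, Sat, Sun, Mon, Tue, Wed — none qualify.
Total: 3 + 0 = 3.

3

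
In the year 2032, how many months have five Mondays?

A month has five Mondays exactly when Monday falls within its first (length − 28) days.
Jan: 31 days, starts Thu → 5 of Thu, Fri, Sat
Feb: 29 days, starts Sun → 5 of Sun
Mar: 31 days, starts Mon → 5 of Mon, Tue, Wed ✓
Apr: 30 days, starts Thu → 5 of Thu, Fri
May: 31 days, starts Sat → 5 of Sat, Sun, Mon ✓
Jun: 30 days, starts Tue → 5 of Tue, Wed
Jul: 31 days, starts Thu → 5 of Thu, Fri, Sat
Aug: 31 days, starts Sun → 5 of Sun, Mon, Tue ✓
Sep: 30 days, starts Wed → 5 of Wed, Thu
Oct: 31 days, starts Fri → 5 of Fri, Sat, Sun
Nov: 30 days, starts Mon → 5 of Mon, Tue ✓
Dec: 31 days, starts Wed → 5 of Wed, Thu, Fri
Months with five Mondays: Mar, May, Aug, Nov.

4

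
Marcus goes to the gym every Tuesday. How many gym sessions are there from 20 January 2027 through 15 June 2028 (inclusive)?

20 January 2027 is a Wednesday.
From 20 January 2027 to 15 June 2028 is 513 days inclusive.
513 = 7 × 73 + 2, so there are 73 full weeks plus 2 extra days.
Each full week contributes one Tuesday: 73 so far.
The 2 extra days are Wed, Thu — none qualify.
Total: 73 + 0 = 73.

73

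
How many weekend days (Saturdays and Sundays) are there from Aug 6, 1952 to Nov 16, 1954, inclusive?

Aug 6, 1952 is a Wednesday.
That's 833 days from start to end, counting both.
833 = 7 × 119, so the span is exactly 119 full weeks.
Each full week contributes 2 weekend days (Sat, Sun): 119 × 2 = 238.
Total: 238.

238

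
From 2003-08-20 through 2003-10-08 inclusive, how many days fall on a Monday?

7 Mondays

2003-08-20 is a Wednesday.
That's 50 days from start to end, counting both.
50 = 7 × 7 + 1, so there are 7 full weeks plus 1 extra day.
Each full week contributes one Monday: 7 so far.
The 1 extra day is Wednesday — none qualify.
Total: 7 + 0 = 7.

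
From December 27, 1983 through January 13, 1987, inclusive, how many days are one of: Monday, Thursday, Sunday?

December 27, 1983 is a Tuesday.
That's 1114 days from start to end, counting both.
1114 = 7 × 159 + 1, so there are 159 full weeks plus 1 extra day.
Each full week contributes 3 days from the set (Mon, Thu, Sun): 159 × 3 = 477.
The 1 extra day is Tuesday — none qualify.
Total: 477 + 0 = 477.

477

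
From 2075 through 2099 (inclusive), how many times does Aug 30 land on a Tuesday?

3

Day of week of August 30 in each year:
2075: Fri, 2076: Sun, 2077: Mon, 2078: Tue ✓, 2079: Wed, 2080: Fri, 2081: Sat, 2082: Sun, 2083: Mon, 2084: Wed, 2085: Thu, 2086: Fri, 2087: Sat, 2088: Mon, 2089: Tue ✓, 2090: Wed, 2091: Thu, 2092: Sat, 2093: Sun, 2094: Mon, 2095: Tue ✓, 2096: Thu, 2097: Fri, 2098: Sat, 2099: Sun
Tuesdays: 2078, 2089, 2095.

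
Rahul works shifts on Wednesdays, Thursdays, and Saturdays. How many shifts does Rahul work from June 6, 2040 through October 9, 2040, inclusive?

June 6, 2040 is a Wednesday.
The range spans 126 days (inclusive of both endpoints).
126 = 7 × 18, so the span is exactly 18 full weeks.
Each full week contributes 3 days from the set (Wed, Thu, Sat): 18 × 3 = 54.
Total: 54.

54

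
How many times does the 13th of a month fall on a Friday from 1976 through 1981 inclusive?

11

Friday-the-13ths by year:
1976: Feb, Aug
1977: May
1978: Jan, Oct
1979: Apr, Jul
1980: Jun
1981: Feb, Mar, Nov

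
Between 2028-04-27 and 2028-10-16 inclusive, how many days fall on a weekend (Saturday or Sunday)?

50

2028-04-27 is a Thursday.
From 2028-04-27 to 2028-10-16 is 173 days inclusive.
173 = 7 × 24 + 5, so there are 24 full weeks plus 5 extra days.
Each full week contributes 2 weekend days (Sat, Sun): 24 × 2 = 48.
The 5 extra days are Thu, Fri, Sat, Sun, Mon — 2 of them qualify.
Total: 48 + 2 = 50.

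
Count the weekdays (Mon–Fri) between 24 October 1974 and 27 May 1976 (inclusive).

416

24 October 1974 is a Thursday.
From 24 October 1974 to 27 May 1976 is 582 days inclusive.
582 = 7 × 83 + 1, so there are 83 full weeks plus 1 extra day.
Each full week contributes 5 weekdays (Mon–Fri): 83 × 5 = 415.
The 1 extra day is Thu — 1 of them qualifies.
Total: 415 + 1 = 416.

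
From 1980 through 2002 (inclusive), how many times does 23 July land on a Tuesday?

Day of week of July 23 in each year:
1980: Wed, 1981: Thu, 1982: Fri, 1983: Sat, 1984: Mon, 1985: Tue ✓, 1986: Wed, 1987: Thu, 1988: Sat, 1989: Sun, 1990: Mon, 1991: Tue ✓, 1992: Thu, 1993: Fri, 1994: Sat, 1995: Sun, 1996: Tue ✓, 1997: Wed, 1998: Thu, 1999: Fri, 2000: Sun, 2001: Mon, 2002: Tue ✓
Tuesdays: 1985, 1991, 1996, 2002.

4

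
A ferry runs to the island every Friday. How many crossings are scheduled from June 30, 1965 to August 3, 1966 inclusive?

57

June 30, 1965 is a Wednesday.
From June 30, 1965 to August 3, 1966 is 400 days inclusive.
400 = 7 × 57 + 1, so there are 57 full weeks plus 1 extra day.
Each full week contributes one Friday: 57 so far.
The 1 extra day is Wednesday — none qualify.
Total: 57 + 0 = 57.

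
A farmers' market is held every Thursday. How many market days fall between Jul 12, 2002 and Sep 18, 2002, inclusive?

Jul 12, 2002 is a Friday.
That's 69 days from start to end, counting both.
69 = 7 × 9 + 6, so there are 9 full weeks plus 6 extra days.
Each full week contributes one Thursday: 9 so far.
The 6 extra days are Friday, Saturday, Sunday, Monday, Tuesday, Wednesday — none qualify.
Total: 9 + 0 = 9.

9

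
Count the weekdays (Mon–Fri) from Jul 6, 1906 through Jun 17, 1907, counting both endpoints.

247

Jul 6, 1906 is a Friday.
The range spans 347 days (inclusive of both endpoints).
347 = 7 × 49 + 4, so there are 49 full weeks plus 4 extra days.
Each full week contributes 5 weekdays (Mon–Fri): 49 × 5 = 245.
The 4 extra days are Fri, Sat, Sun, Mon — 2 of them qualify.
Total: 245 + 2 = 247.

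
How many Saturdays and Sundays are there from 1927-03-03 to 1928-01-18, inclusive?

92

1927-03-03 is a Thursday.
The range spans 322 days (inclusive of both endpoints).
322 = 7 × 46, so the span is exactly 46 full weeks.
Each full week contributes 2 weekend days (Sat, Sun): 46 × 2 = 92.
Total: 92.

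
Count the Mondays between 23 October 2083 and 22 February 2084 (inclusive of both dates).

18 Mondays

23 October 2083 is a Saturday.
That's 123 days from start to end, counting both.
123 = 7 × 17 + 4, so there are 17 full weeks plus 4 extra days.
Each full week contributes one Monday: 17 so far.
The 4 extra days are Sat, Sun, Mon, Tue — 1 of them qualifies.
Total: 17 + 1 = 18.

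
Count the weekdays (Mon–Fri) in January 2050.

21 weekdays

January 1, 2050 is a Saturday.
From January 1, 2050 to January 31, 2050 is 31 days inclusive.
31 = 7 × 4 + 3, so there are 4 full weeks plus 3 extra days.
Each full week contributes 5 weekdays (Mon–Fri): 4 × 5 = 20.
The 3 extra days are Saturday, Sunday, Monday — 1 of them qualifies.
Total: 20 + 1 = 21.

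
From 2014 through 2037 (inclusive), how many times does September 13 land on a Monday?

3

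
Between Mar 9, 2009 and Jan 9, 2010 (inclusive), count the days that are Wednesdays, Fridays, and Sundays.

131

Mar 9, 2009 is a Monday.
From Mar 9, 2009 to Jan 9, 2010 is 307 days inclusive.
307 = 7 × 43 + 6, so there are 43 full weeks plus 6 extra days.
Each full week contributes 3 days from the set (Wed, Fri, Sun): 43 × 3 = 129.
The 6 extra days are Monday, Tuesday, Wednesday, Thursday, Friday, Saturday — 2 of them qualify.
Total: 129 + 2 = 131.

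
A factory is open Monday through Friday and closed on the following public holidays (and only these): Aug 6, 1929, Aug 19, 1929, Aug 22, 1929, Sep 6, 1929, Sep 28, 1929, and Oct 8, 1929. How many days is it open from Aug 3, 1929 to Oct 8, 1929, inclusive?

42 working days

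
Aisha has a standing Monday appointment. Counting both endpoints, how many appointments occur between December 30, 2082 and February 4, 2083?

5

December 30, 2082 is a Wednesday.
That's 37 days from start to end, counting both.
37 = 7 × 5 + 2, so there are 5 full weeks plus 2 extra days.
Each full week contributes one Monday: 5 so far.
The 2 extra days are Wed, Thu — none qualify.
Total: 5 + 0 = 5.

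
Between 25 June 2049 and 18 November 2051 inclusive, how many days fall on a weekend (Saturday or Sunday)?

25 June 2049 is a Friday.
The range spans 877 days (inclusive of both endpoints).
877 = 7 × 125 + 2, so there are 125 full weeks plus 2 extra days.
Each full week contributes 2 weekend days (Sat, Sun): 125 × 2 = 250.
The 2 extra days are Friday, Saturday — 1 of them qualifies.
Total: 250 + 1 = 251.

251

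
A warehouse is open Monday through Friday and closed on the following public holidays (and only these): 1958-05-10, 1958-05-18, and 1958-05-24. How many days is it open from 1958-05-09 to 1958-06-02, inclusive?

1958-05-09 is a Friday.
From 1958-05-09 to 1958-06-02 is 25 days inclusive.
25 = 7 × 3 + 4, so there are 3 full weeks plus 4 extra days.
Each full week contributes 5 weekdays (Mon–Fri): 3 × 5 = 15.
The 4 extra days are Friday, Saturday, Sunday, Monday — 2 of them qualify.
Total: 15 + 2 = 17.
Holidays: 1958-05-10 (Sat); 1958-05-18 (Sun); 1958-05-24 (Sat).
None of the 3 holidays fall on a weekday, so nothing to subtract.
Business days: 17 − 0 = 17.

17 working days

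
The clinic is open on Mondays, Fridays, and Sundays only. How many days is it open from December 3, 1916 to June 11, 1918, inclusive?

239

December 3, 1916 is a Sunday.
The range spans 556 days (inclusive of both endpoints).
556 = 7 × 79 + 3, so there are 79 full weeks plus 3 extra days.
Each full week contributes 3 days from the set (Mon, Fri, Sun): 79 × 3 = 237.
The 3 extra days are Sun, Mon, Tue — 2 of them qualify.
Total: 237 + 2 = 239.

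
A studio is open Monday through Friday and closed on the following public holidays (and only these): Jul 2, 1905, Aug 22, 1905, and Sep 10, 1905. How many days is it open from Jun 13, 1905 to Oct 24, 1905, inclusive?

Jun 13, 1905 is a Tuesday.
From Jun 13, 1905 to Oct 24, 1905 is 134 days inclusive.
134 = 7 × 19 + 1, so there are 19 full weeks plus 1 extra day.
Each full week contributes 5 weekdays (Mon–Fri): 19 × 5 = 95.
The 1 extra day is Tuesday — 1 of them qualifies.
Total: 95 + 1 = 96.
Holidays: Jul 2, 1905 (Sun); Aug 22, 1905 (Tue); Sep 10, 1905 (Sun).
1 of the 3 holidays fall on weekdays; the rest are weekends and were already excluded.
Business days: 96 − 1 = 95.

95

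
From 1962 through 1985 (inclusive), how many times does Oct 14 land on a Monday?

Day of week of October 14 in each year:
1962: Sun, 1963: Mon ✓, 1964: Wed, 1965: Thu, 1966: Fri, 1967: Sat, 1968: Mon ✓, 1969: Tue, 1970: Wed, 1971: Thu, 1972: Sat, 1973: Sun, 1974: Mon ✓, 1975: Tue, 1976: Thu, 1977: Fri, 1978: Sat, 1979: Sun, 1980: Tue, 1981: Wed, 1982: Thu, 1983: Fri, 1984: Sun, 1985: Mon ✓
Mondays: 1963, 1968, 1974, 1985.

4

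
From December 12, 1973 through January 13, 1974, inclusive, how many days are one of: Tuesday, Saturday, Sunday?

14

December 12, 1973 is a Wednesday.
That's 33 days from start to end, counting both.
33 = 7 × 4 + 5, so there are 4 full weeks plus 5 extra days.
Each full week contributes 3 days from the set (Tue, Sat, Sun): 4 × 3 = 12.
The 5 extra days are Wed, Thu, Fri, Sat, Sun — 2 of them qualify.
Total: 12 + 2 = 14.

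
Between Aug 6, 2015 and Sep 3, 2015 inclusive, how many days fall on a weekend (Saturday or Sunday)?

8

Aug 6, 2015 is a Thursday.
From Aug 6, 2015 to Sep 3, 2015 is 29 days inclusive.
29 = 7 × 4 + 1, so there are 4 full weeks plus 1 extra day.
Each full week contributes 2 weekend days (Sat, Sun): 4 × 2 = 8.
The 1 extra day is Thu — none qualify.
Total: 8 + 0 = 8.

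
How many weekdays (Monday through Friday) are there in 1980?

262 weekdays

Jan 1, 1980 is a Tuesday.
The range spans 366 days (inclusive of both endpoints).
366 = 7 × 52 + 2, so there are 52 full weeks plus 2 extra days.
Each full week contributes 5 weekdays (Mon–Fri): 52 × 5 = 260.
The 2 extra days are Tuesday, Wednesday — 2 of them qualify.
Total: 260 + 2 = 262.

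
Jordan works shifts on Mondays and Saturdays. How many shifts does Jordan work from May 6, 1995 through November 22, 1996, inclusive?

May 6, 1995 is a Saturday.
From May 6, 1995 to November 22, 1996 is 567 days inclusive.
567 = 7 × 81, so the span is exactly 81 full weeks.
Each full week contributes 2 days from the set (Mon, Sat): 81 × 2 = 162.
Total: 162.

162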